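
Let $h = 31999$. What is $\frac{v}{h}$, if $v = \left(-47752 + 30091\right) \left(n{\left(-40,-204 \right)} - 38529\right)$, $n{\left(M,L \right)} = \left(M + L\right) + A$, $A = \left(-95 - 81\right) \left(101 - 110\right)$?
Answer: $\frac{656794929}{31999} \approx 20525.0$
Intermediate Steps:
$A = 1584$ ($A = \left(-176\right) \left(-9\right) = 1584$)
$n{\left(M,L \right)} = 1584 + L + M$ ($n{\left(M,L \right)} = \left(M + L\right) + 1584 = \left(L + M\right) + 1584 = 1584 + L + M$)
$v = 656794929$ ($v = \left(-47752 + 30091\right) \left(\left(1584 - 204 - 40\right) - 38529\right) = - 17661 \left(1340 - 38529\right) = \left(-17661\right) \left(-37189\right) = 656794929$)
$\frac{v}{h} = \frac{656794929}{31999}$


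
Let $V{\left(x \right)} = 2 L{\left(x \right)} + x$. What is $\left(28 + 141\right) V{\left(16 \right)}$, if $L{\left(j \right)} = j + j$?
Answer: $13520$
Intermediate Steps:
$L{\left(j \right)} = 2 j$
$V{\left(x \right)} = 5 x$ ($V{\left(x \right)} = 2 \cdot 2 x + x = 4 x + x = 5 x$)
$\left(28 + 141\right) V{\left(16 \right)} = \left(28 + 141\right) 5 \cdot 16 = 169 \cdot 80 = 13520$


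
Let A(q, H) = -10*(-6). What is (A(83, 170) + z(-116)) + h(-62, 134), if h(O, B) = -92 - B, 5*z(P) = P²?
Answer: 12626/5 ≈ 2525.2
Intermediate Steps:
z(P) = P²/5
A(q, H) = 60
(A(83, 170) + z(-116)) + h(-62, 134) = (60 + (⅕)*(-116)²) + (-92 - 1*134) = (60 + (⅕)*13456) + (-92 - 134) = (60 + 13456/5) - 226 = 13756/5 - 226 = 12626/5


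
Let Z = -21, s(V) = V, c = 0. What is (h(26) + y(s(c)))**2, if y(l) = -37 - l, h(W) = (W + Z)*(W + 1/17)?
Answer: 2515396/289 ≈ 8703.8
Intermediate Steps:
h(W) = (-21 + W)*(1/17 + W) (h(W) = (W - 21)*(W + 1/17) = (-21 + W)*(W + 1/17) = (-21 + W)*(1/17 + W))
(h(26) + y(s(c)))**2 = ((-21/17 + 26**2 - 356/17*26) + (-37 - 1*0))**2 = ((-21/17 + 676 - 9256/17) + (-37 + 0))**2 = (2215/17 - 37)**2 = (1586/17)**2 = 2515396/289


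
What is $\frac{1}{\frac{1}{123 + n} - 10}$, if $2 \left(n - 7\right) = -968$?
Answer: $- \frac{354}{3541} \approx -0.099972$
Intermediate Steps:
$n = -477$ ($n = 7 + \frac{1}{2} \left(-968\right) = 7 - 484 = -477$)
$\frac{1}{\frac{1}{123 + n} - 10} = \frac{1}{\frac{1}{123 - 477} - 10} = \frac{1}{\frac{1}{-354} - 10} = \frac{1}{- \frac{1}{354} - 10} = \frac{1}{- \frac{3541}{354}} = - \frac{354}{3541}$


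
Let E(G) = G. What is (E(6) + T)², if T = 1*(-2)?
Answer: 16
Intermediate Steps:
T = -2
(E(6) + T)² = (6 - 2)² = 4² = 16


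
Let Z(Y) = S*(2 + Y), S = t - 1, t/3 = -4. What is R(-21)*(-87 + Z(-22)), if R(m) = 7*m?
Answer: -25431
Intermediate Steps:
t = -12 (t = 3*(-4) = -12)
S = -13 (S = -12 - 1 = -13)
Z(Y) = -26 - 13*Y (Z(Y) = -13*(2 + Y) = -26 - 13*Y)
R(-21)*(-87 + Z(-22)) = (7*(-21))*(-87 + (-26 - 13*(-22))) = -147*(-87 + (-26 + 286)) = -147*(-87 + 260) = -147*173 = -25431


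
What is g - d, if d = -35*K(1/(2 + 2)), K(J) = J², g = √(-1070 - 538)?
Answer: 35/16 + 2*I*√402 ≈ 2.1875 + 40.1*I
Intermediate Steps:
g = 2*I*√402 (g = √(-1608) = 2*I*√402 ≈ 40.1*I)
d = -35/16 (d = -35/(2 + 2)² = -35*(1/4)² = -35*(¼)² = -35*1/16 = -35/16 ≈ -2.1875)
g - d = 2*I*√402 - 1*(-35/16) = 2*I*√402 + 35/16 = 35/16 + 2*I*√402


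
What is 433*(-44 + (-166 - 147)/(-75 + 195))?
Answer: -2421769/120 ≈ -20181.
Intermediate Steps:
433*(-44 + (-166 - 147)/(-75 + 195)) = 433*(-44 - 313/120) = 433*(-5593/120) = -2421769/120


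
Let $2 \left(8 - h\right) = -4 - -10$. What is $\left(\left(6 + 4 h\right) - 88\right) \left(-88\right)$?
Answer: $5456$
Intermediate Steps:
$h = 5$ ($h = 8 - \frac{-4 - -10}{2} = 8 - \frac{-4 + 10}{2} = 8 - 3 = 5$)
$\left(\left(6 + 4 h\right) - 88\right) \left(-88\right) = \left(\left(6 + 4 \cdot 5\right) - 88\right) \left(-88\right) = \left(\left(6 + 20\right) - 88\right) \left(-88\right) = \left(26 - 88\right) \left(-88\right) = \left(-62\right) \left(-88\right) = 5456$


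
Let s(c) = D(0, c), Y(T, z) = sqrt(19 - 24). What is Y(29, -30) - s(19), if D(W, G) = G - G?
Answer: I*sqrt(5) ≈ 2.2361*I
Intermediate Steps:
D(W, G) = 0
Y(T, z) = I*sqrt(5) (Y(T, z) = sqrt(-5) = I*sqrt(5))
s(c) = 0
Y(29, -30) - s(19) = I*sqrt(5) - 1*0 = I*sqrt(5) + 0 = I*sqrt(5)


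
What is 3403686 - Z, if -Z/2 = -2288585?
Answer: -1173484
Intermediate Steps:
Z = 4577170 (Z = -2*(-2288585) = 4577170)
3403686 - Z = 3403686 - 1*4577170 = 3403686 - 4577170 = -1173484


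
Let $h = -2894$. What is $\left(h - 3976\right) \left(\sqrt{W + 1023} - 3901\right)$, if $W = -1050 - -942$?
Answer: $26799870 - 6870 \sqrt{915} \approx 2.6592 \cdot 10^{7}$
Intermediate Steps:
$W = -108$ ($W = -1050 + 942 = -108$)
$\left(h - 3976\right) \left(\sqrt{W + 1023} - 3901\right) = \left(-2894 - 3976\right) \left(\sqrt{-108 + 1023} - 3901\right) = - 6870 \left(\sqrt{915} - 3901\right) = - 6870 \left(-3901 + \sqrt{915}\right) = 26799870 - 6870 \sqrt{915}$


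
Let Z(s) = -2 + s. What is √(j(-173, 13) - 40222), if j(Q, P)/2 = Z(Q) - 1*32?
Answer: 2*I*√10159 ≈ 201.58*I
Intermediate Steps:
j(Q, P) = -68 + 2*Q (j(Q, P) = 2*((-2 + Q) - 1*32) = 2*((-2 + Q) - 32) = 2*(-34 + Q) = -68 + 2*Q)
√(j(-173, 13) - 40222) = √((-68 + 2*(-173)) - 40222) = √((-68 - 346) - 40222) = √(-414 - 40222) = √(-40636) = 2*I*√10159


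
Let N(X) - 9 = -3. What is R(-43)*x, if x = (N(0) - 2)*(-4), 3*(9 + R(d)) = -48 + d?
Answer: 1888/3 ≈ 629.33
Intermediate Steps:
R(d) = -25 + d/3 (R(d) = -9 + (-48 + d)/3 = -9 + (-16 + d/3) = -25 + d/3)
N(X) = 6 (N(X) = 9 - 3 = 6)
x = -16 (x = (6 - 2)*(-4) = 4*(-4) = -16)
R(-43)*x = (-25 + (⅓)*(-43))*(-16) = (-25 - 43/3)*(-16) = -118/3*(-16) = 1888/3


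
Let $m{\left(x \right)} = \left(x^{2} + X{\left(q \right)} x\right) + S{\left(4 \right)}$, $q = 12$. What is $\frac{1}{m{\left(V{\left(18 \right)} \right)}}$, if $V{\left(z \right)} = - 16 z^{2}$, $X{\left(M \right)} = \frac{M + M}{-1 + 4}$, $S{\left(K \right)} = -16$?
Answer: $\frac{1}{26832368} \approx 3.7268 \cdot 10^{-8}$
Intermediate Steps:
$X{\left(M \right)} = \frac{2 M}{3}$
$m{\left(x \right)} = -16 + x^{2} + 8 x$ ($m{\left(x \right)} = \left(x^{2} + \frac{2}{3} \cdot 12 x\right) - 16 = \left(x^{2} + 8 x\right) - 16 = -16 + x^{2} + 8 x$)
$\frac{1}{m{\left(V{\left(18 \right)} \right)}} = \frac{1}{-16 + \left(- 16 \cdot 18^{2}\right)^{2} + 8 \left(- 16 \cdot 18^{2}\right)} = \frac{1}{-16 + \left(\left(-16\right) 324\right)^{2} + 8 \left(\left(-16\right) 324\right)} = \frac{1}{-16 + \left(-5184\right)^{2} + 8 \left(-5184\right)} = \frac{1}{-16 + 26873856 - 41472} = \frac{1}{26832368}$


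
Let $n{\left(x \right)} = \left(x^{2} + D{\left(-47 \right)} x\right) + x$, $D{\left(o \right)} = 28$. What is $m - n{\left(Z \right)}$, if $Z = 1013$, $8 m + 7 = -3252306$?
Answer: $- \frac{11696681}{8} \approx -1.4621 \cdot 10^{6}$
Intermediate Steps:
$m = - \frac{3252313}{8}$ ($m = - \frac{7}{8} + \frac{1}{8} \left(-3252306\right) = - \frac{7}{8} - \frac{1626153}{4} = - \frac{3252313}{8} \approx -4.0654 \cdot 10^{5}$)
$n{\left(x \right)} = x^{2} + 29 x$ ($n{\left(x \right)} = \left(x^{2} + 28 x\right) + x = x^{2} + 29 x$)
$m - n{\left(Z \right)} = - \frac{3252313}{8} - 1013 \left(29 + 1013\right) = - \frac{3252313}{8} - 1013 \cdot 1042 = - \frac{3252313}{8} - 1055546 = - \frac{11696681}{8}$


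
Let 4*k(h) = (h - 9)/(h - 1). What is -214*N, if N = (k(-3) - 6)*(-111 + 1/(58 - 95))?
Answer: -4615338/37 ≈ -1.2474e+5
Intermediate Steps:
k(h) = (-9 + h)/(4*(-1 + h)) (k(h) = ((h - 9)/(h - 1))/4 = ((-9 + h)/(-1 + h))/4 = (-9 + h)/(4*(-1 + h)))
N = 21567/37 (N = ((-9 - 3)/(4*(-1 - 3)) - 6)*(-111 + 1/(58 - 95)) = ((1/4)*(-12)/(-4) - 6)*(-111 + 1/(-37)) = ((1/4)*(-1/4)*(-12) - 6)*(-111 - 1/37) = (3/4 - 6)*(-4108/37) = -21/4*(-4108/37) = 21567/37 ≈ 582.89)
-214*N = -214*21567/37 = -4615338/37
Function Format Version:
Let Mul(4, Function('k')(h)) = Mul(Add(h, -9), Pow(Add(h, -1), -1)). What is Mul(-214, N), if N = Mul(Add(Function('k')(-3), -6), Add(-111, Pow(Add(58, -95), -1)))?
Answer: Rational(-4615338, 37) ≈ -1.2474e+5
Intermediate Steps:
Function('k')(h) = Mul(Rational(1, 4), Pow(Add(-1, h), -1), Add(-9, h)) (Function('k')(h) = Mul(Rational(1, 4), Mul(Add(h, -9), Pow(Add(h, -1), -1))) = Mul(Rational(1, 4), Mul(Add(-9, h), Pow(Add(-1, h), -1))) = Mul(Rational(1, 4), Mul(Pow(Add(-1, h), -1), Add(-9, h))) = Mul(Rational(1, 4), Pow(Add(-1, h), -1), Add(-9, h)))
N = Rational(21567, 37) (N = Mul(Add(Mul(Rational(1, 4), Pow(Add(-1, -3), -1), Add(-9, -3)), -6), Add(-111, Pow(Add(58, -95), -1))) = Mul(Add(Mul(Rational(1, 4), Pow(-4, -1), -12), -6), Add(-111, Pow(-37, -1))) = Mul(Add(Mul(Rational(1, 4), Rational(-1, 4), -12), -6), Add(-111, Rational(-1, 37))) = Mul(Add(Rational(3, 4), -6), Rational(-4108, 37)) = Mul(Rational(-21, 4), Rational(-4108, 37)) = Rational(21567, 37) ≈ 582.89)
Mul(-214, N) = Mul(-214, Rational(21567, 37)) = Rational(-4615338, 37)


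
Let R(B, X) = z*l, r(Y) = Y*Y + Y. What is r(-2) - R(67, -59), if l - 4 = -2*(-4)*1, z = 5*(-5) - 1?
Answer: 314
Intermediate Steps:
r(Y) = Y + Y**2 (r(Y) = Y**2 + Y = Y + Y**2)
z = -26 (z = -25 - 1 = -26)
l = 12 (l = 4 - 2*(-4)*1 = 4 + 8*1 = 4 + 8 = 12)
R(B, X) = -312 (R(B, X) = -26*12 = -312)
r(-2) - R(67, -59) = -2*(1 - 2) - 1*(-312) = -2*(-1) + 312 = 2 + 312 = 314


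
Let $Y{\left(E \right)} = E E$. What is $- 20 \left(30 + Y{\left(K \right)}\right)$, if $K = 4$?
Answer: $-920$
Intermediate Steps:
$Y{\left(E \right)} = E^{2}$
$- 20 \left(30 + Y{\left(K \right)}\right) = - 20 \left(30 + 4^{2}\right) = - 20 \left(30 + 16\right) = \left(-20\right) 46 = -920$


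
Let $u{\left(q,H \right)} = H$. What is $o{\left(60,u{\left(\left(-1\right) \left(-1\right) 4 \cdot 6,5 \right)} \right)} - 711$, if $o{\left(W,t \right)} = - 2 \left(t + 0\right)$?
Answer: $-721$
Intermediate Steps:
$o{\left(W,t \right)} = - 2 t$
$o{\left(60,u{\left(\left(-1\right) \left(-1\right) 4 \cdot 6,5 \right)} \right)} - 711 = \left(-2\right) 5 - 711 = -10 - 711 = -721$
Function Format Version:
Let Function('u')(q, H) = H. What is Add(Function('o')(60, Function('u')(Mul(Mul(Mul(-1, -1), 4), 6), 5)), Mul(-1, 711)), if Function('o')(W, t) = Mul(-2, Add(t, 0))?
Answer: -721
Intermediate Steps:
Function('o')(W, t) = Mul(-2, t)
Add(Function('o')(60, Function('u')(Mul(Mul(Mul(-1, -1), 4), 6), 5)), Mul(-1, 711)) = Add(Mul(-2, 5), Mul(-1, 711)) = Add(-10, -711) = -721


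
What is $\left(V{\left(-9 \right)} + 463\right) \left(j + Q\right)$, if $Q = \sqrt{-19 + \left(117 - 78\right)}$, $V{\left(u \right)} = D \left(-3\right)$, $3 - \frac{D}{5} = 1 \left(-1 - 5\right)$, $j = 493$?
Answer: $161704 + 656 \sqrt{5} \approx 1.6317 \cdot 10^{5}$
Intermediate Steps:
$D = 45$ ($D = 15 - 5 \cdot 1 \left(-1 - 5\right) = 15 - 5 \cdot 1 \left(-6\right) = 15 - -30 = 15 + 30 = 45$)
$V{\left(u \right)} = -135$ ($V{\left(u \right)} = 45 \left(-3\right) = -135$)
$Q = 2 \sqrt{5}$ ($Q = \sqrt{-19 + \left(117 - 78\right)} = \sqrt{-19 + 39} = \sqrt{20} = 2 \sqrt{5} \approx 4.4721$)
$\left(V{\left(-9 \right)} + 463\right) \left(j + Q\right) = \left(-135 + 463\right) \left(493 + 2 \sqrt{5}\right) = 328 \left(493 + 2 \sqrt{5}\right) = 161704 + 656 \sqrt{5}$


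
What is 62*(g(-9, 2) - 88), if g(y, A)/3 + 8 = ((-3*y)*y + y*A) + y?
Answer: -57164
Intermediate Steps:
g(y, A) = -24 - 9*y**2 + 3*y + 3*A*y (g(y, A) = -24 + 3*(((-3*y)*y + y*A) + y) = -24 + 3*((-3*y**2 + A*y) + y) = -24 + 3*(y - 3*y**2 + A*y) = -24 + (-9*y**2 + 3*y + 3*A*y) = -24 - 9*y**2 + 3*y + 3*A*y)
62*(g(-9, 2) - 88) = 62*((-24 - 9*(-9)**2 + 3*(-9) + 3*2*(-9)) - 88) = 62*((-24 - 9*81 - 27 - 54) - 88) = 62*((-24 - 729 - 27 - 54) - 88) = 62*(-834 - 88) = 62*(-922) = -57164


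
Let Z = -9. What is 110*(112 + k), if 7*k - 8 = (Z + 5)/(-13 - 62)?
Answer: 1306888/105 ≈ 12447.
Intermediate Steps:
k = 604/525 (k = 8/7 + ((-9 + 5)/(-13 - 62))/7 = 8/7 + (-4/(-75))/7 = 8/7 + (-4*(-1/75))/7 = 8/7 + (⅐)*(4/75) = 8/7 + 4/525 = 604/525 ≈ 1.1505)
110*(112 + k) = 110*(112 + 604/525) = 110*(59404/525) = 1306888/105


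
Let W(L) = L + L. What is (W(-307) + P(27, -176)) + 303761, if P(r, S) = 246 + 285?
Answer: 303678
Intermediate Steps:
P(r, S) = 531
W(L) = 2*L
(W(-307) + P(27, -176)) + 303761 = (2*(-307) + 531) + 303761 = (-614 + 531) + 303761 = -83 + 303761 = 303678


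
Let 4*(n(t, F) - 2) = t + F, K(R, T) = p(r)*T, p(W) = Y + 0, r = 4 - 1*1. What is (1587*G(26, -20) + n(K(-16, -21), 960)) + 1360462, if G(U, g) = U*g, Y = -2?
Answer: 1070949/2 ≈ 5.3547e+5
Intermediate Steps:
r = 3 (r = 4 - 1 = 3)
p(W) = -2 (p(W) = -2 + 0 = -2)
K(R, T) = -2*T
n(t, F) = 2 + F/4 + t/4 (n(t, F) = 2 + (t + F)/4 = 2 + (F + t)/4 = 2 + (F/4 + t/4) = 2 + F/4 + t/4)
(1587*G(26, -20) + n(K(-16, -21), 960)) + 1360462 = (1587*(26*(-20)) + (2 + (¼)*960 + (-2*(-21))/4)) + 1360462 = (1587*(-520) + (2 + 240 + (¼)*42)) + 1360462 = (-825240 + (2 + 240 + 21/2)) + 1360462 = (-825240 + 505/2) + 1360462 = -1649975/2 + 1360462 = 1070949/2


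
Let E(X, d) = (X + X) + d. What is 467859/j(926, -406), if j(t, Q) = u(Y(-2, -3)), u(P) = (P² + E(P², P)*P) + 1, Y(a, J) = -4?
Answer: -467859/95 ≈ -4924.8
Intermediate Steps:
E(X, d) = d + 2*X (E(X, d) = 2*X + d = d + 2*X)
u(P) = 1 + P² + P*(P + 2*P²) (u(P) = (P² + (P + 2*P²)*P) + 1 = (P² + P*(P + 2*P²)) + 1 = 1 + P² + P*(P + 2*P²))
j(t, Q) = -95 (j(t, Q) = 1 + 2*(-4)² + 2*(-4)³ = 1 + 2*16 + 2*(-64) = 1 + 32 - 128 = -95)
467859/j(926, -406) = 467859/(-95) = 467859*(-1/95) = -467859/95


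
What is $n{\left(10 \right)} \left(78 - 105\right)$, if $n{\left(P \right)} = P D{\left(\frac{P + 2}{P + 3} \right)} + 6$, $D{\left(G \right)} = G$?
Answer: $- \frac{5346}{13} \approx -411.23$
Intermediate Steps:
$n{\left(P \right)} = 6 + \frac{P \left(2 + P\right)}{3 + P}$ ($n{\left(P \right)} = P \frac{P + 2}{P + 3} + 6 = P \frac{2 + P}{3 + P} + 6 = \frac{P \left(2 + P\right)}{3 + P} + 6 = 6 + \frac{P \left(2 + P\right)}{3 + P}$)
$n{\left(10 \right)} \left(78 - 105\right) = \frac{18 + 10^{2} + 8 \cdot 10}{3 + 10} \left(78 - 105\right) = \frac{18 + 100 + 80}{13} \left(-27\right) = \frac{1}{13} \cdot 198 \left(-27\right) = \frac{198}{13} \left(-27\right) = - \frac{5346}{13}$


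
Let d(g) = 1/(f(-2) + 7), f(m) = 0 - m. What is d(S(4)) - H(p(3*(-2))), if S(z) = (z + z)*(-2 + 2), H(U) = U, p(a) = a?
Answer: 55/9 ≈ 6.1111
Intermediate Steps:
S(z) = 0 (S(z) = (2*z)*0 = 0)
f(m) = -m
d(g) = ⅑ (d(g) = 1/(-1*(-2) + 7) = 1/(2 + 7) = 1/9 = ⅑)
d(S(4)) - H(p(3*(-2))) = ⅑ - 3*(-2) = ⅑ - 1*(-6) = ⅑ + 6 = 55/9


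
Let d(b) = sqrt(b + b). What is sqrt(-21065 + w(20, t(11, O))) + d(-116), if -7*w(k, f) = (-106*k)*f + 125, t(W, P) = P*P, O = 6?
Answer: 2*I*(sqrt(58) + sqrt(2545)) ≈ 116.13*I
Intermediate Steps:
t(W, P) = P**2
w(k, f) = -125/7 + 106*f*k/7 (w(k, f) = -((-106*k)*f + 125)/7 = -(-106*f*k + 125)/7 = -(125 - 106*f*k)/7 = -125/7 + 106*f*k/7)
d(b) = sqrt(2)*sqrt(b) (d(b) = sqrt(2*b) = sqrt(2)*sqrt(b))
sqrt(-21065 + w(20, t(11, O))) + d(-116) = sqrt(-21065 + (-125/7 + (106/7)*6**2*20)) + sqrt(2)*sqrt(-116) = sqrt(-21065 + (-125/7 + (106/7)*36*20)) + sqrt(2)*(2*I*sqrt(29)) = sqrt(-21065 + (-125/7 + 76320/7)) + 2*I*sqrt(58) = sqrt(-21065 + 10885) + 2*I*sqrt(58) = sqrt(-10180) + 2*I*sqrt(58) = 2*I*sqrt(2545) + 2*I*sqrt(58) = 2*I*sqrt(58) + 2*I*sqrt(2545)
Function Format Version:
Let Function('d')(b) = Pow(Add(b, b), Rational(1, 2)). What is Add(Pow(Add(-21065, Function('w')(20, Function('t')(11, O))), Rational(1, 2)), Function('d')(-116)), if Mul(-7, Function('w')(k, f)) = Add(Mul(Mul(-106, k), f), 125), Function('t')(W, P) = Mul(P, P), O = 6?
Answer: Mul(2, I, Add(Pow(58, Rational(1, 2)), Pow(2545, Rational(1, 2)))) ≈ Mul(116.13, I)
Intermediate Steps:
Function('t')(W, P) = Pow(P, 2)
Function('w')(k, f) = Add(Rational(-125, 7), Mul(Rational(106, 7), f, k)) (Function('w')(k, f) = Mul(Rational(-1, 7), Add(Mul(Mul(-106, k), f), 125)) = Mul(Rational(-1, 7), Add(Mul(-106, f, k), 125)) = Mul(Rational(-1, 7), Add(125, Mul(-106, f, k))) = Add(Rational(-125, 7), Mul(Rational(106, 7), f, k)))
Function('d')(b) = Mul(Pow(2, Rational(1, 2)), Pow(b, Rational(1, 2))) (Function('d')(b) = Pow(Mul(2, b), Rational(1, 2)) = Mul(Pow(2, Rational(1, 2)), Pow(b, Rational(1, 2))))
Add(Pow(Add(-21065, Function('w')(20, Function('t')(11, O))), Rational(1, 2)), Function('d')(-116)) = Add(Pow(Add(-21065, Add(Rational(-125, 7), Mul(Rational(106, 7), Pow(6, 2), 20))), Rational(1, 2)), Mul(Pow(2, Rational(1, 2)), Pow(-116, Rational(1, 2)))) = Add(Pow(Add(-21065, Add(Rational(-125, 7), Mul(Rational(106, 7), 36, 20))), Rational(1, 2)), Mul(Pow(2, Rational(1, 2)), Mul(2, I, Pow(29, Rational(1, 2))))) = Add(Pow(Add(-21065, Add(Rational(-125, 7), Rational(76320, 7))), Rational(1, 2)), Mul(2, I, Pow(58, Rational(1, 2)))) = Add(Pow(Add(-21065, 10885), Rational(1, 2)), Mul(2, I, Pow(58, Rational(1, 2)))) = Add(Pow(-10180, Rational(1, 2)), Mul(2, I, Pow(58, Rational(1, 2)))) = Add(Mul(2, I, Pow(2545, Rational(1, 2))), Mul(2, I, Pow(58, Rational(1, 2)))) = Add(Mul(2, I, Pow(58, Rational(1, 2))), Mul(2, I, Pow(2545, Rational(1, 2))))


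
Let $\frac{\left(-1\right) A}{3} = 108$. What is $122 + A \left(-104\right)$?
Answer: $33818$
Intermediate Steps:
$A = -324$ ($A = \left(-3\right) 108 = -324$)
$122 + A \left(-104\right) = 122 - -33696 = 122 + 33696 = 33818$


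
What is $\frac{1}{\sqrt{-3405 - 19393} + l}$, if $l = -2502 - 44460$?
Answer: $- \frac{23481}{1102726121} - \frac{i \sqrt{22798}}{2205452242} \approx -2.1294 \cdot 10^{-5} - 6.8462 \cdot 10^{-8} i$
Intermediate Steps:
$l = -46962$ ($l = -2502 - 44460 = -46962$)
$\frac{1}{\sqrt{-3405 - 19393} + l} = \frac{1}{\sqrt{-3405 - 19393} - 46962} = \frac{1}{\sqrt{-22798} - 46962} = \frac{1}{i \sqrt{22798} - 46962} = \frac{1}{-46962 + i \sqrt{22798}}$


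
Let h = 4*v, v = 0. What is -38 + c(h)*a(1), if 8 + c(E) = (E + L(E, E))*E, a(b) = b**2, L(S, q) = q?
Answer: -46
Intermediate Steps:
h = 0 (h = 4*0 = 0)
c(E) = -8 + 2*E**2 (c(E) = -8 + (E + E)*E = -8 + (2*E)*E = -8 + 2*E**2)
-38 + c(h)*a(1) = -38 + (-8 + 2*0**2)*1**2 = -38 + (-8 + 2*0)*1 = -38 + (-8 + 0)*1 = -38 - 8*1 = -38 - 8 = -46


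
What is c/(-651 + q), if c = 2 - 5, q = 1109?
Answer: -3/458 ≈ -0.0065502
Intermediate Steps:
c = -3
c/(-651 + q) = -3/(-651 + 1109) = -3/458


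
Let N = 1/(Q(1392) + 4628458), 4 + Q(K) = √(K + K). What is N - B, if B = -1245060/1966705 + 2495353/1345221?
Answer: -2308456347878101609299413/1889224239861626286917142 - √174/5355646606833 ≈ -1.2219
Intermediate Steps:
Q(K) = -4 + √2*√K (Q(K) = -4 + √(K + K) = -4 + √(2*K) = -4 + √2*√K)
B = 646548472721/529130573361 (B = -1245060*1/1966705 + 2495353*(1/1345221) = -249012/393341 + 2495353/1345221 = 646548472721/529130573361 ≈ 1.2219)
N = 1/(4628454 + 4*√174) (N = 1/((-4 + √2*√1392) + 4628458) = 1/((-4 + √2*(4*√87)) + 4628458) = 1/((-4 + 4*√174) + 4628458) = 1/(4628454 + 4*√174) ≈ 2.1605e-7)
N - B = (771409/3570431071222 - √174/5355646606833) - 1*646548472721/529130573361 = (771409/3570431071222 - √174/5355646606833) - 646548472721/529130573361 = -2308456347878101609299413/1889224239861626286917142 - √174/5355646606833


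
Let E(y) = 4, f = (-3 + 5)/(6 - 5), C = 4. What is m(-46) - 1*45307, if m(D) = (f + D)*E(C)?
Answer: -45483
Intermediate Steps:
f = 2 (f = 2/1 = 2*1 = 2)
m(D) = 8 + 4*D (m(D) = (2 + D)*4 = 8 + 4*D)
m(-46) - 1*45307 = (8 + 4*(-46)) - 1*45307 = (8 - 184) - 45307 = -176 - 45307 = -45483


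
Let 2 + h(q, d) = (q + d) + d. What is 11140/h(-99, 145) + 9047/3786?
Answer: 14628641/238518 ≈ 61.331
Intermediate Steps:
h(q, d) = -2 + q + 2*d (h(q, d) = -2 + ((q + d) + d) = -2 + ((d + q) + d) = -2 + (q + 2*d) = -2 + q + 2*d)
11140/h(-99, 145) + 9047/3786 = 11140/(-2 - 99 + 2*145) + 9047/3786 = 11140/(-2 - 99 + 290) + 9047*(1/3786) = 11140/189 + 9047/3786 = 14628641/238518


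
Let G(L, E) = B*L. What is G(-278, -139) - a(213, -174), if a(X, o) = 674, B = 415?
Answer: -116044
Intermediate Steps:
G(L, E) = 415*L
G(-278, -139) - a(213, -174) = 415*(-278) - 1*674 = -115370 - 674 = -116044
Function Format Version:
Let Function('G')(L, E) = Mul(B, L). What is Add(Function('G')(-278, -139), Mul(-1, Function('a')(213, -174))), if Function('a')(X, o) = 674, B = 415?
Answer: -116044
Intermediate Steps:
Function('G')(L, E) = Mul(415, L)
Add(Function('G')(-278, -139), Mul(-1, Function('a')(213, -174))) = Add(Mul(415, -278), Mul(-1, 674)) = Add(-115370, -674) = -116044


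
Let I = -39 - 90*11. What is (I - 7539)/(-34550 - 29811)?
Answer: 8568/64361 ≈ 0.13312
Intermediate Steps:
I = -1029 (I = -39 - 990 = -1029)
(I - 7539)/(-34550 - 29811) = (-1029 - 7539)/(-34550 - 29811) = -8568/(-64361) = -8568*(-1/64361) = 8568/64361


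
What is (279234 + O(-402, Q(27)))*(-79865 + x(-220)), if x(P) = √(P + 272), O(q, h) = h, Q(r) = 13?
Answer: -22302061655 + 558494*√13 ≈ -2.2300e+10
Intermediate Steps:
x(P) = √(272 + P)
(279234 + O(-402, Q(27)))*(-79865 + x(-220)) = (279234 + 13)*(-79865 + √(272 - 220)) = 279247*(-79865 + √52) = 279247*(-79865 + 2*√13) = -22302061655 + 558494*√13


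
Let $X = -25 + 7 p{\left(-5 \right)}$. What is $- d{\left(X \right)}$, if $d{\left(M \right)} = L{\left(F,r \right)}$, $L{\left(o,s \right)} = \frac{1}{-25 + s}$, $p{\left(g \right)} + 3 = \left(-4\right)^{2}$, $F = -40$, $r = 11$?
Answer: $\frac{1}{14} \approx 0.071429$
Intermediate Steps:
$p{\left(g \right)} = 13$ ($p{\left(g \right)} = -3 + \left(-4\right)^{2} = -3 + 16 = 13$)
$X = 66$ ($X = -25 + 7 \cdot 13 = -25 + 91 = 66$)
$d{\left(M \right)} = - \frac{1}{14}$ ($d{\left(M \right)} = \frac{1}{-25 + 11} = \frac{1}{-14} = - \frac{1}{14}$)
$- d{\left(X \right)} = \left(-1\right) \left(- \frac{1}{14}\right) = \frac{1}{14}$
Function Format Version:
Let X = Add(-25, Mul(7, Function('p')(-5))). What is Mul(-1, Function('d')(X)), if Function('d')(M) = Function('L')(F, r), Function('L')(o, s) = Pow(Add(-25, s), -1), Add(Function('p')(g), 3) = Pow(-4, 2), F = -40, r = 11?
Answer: Rational(1, 14) ≈ 0.071429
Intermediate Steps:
Function('p')(g) = 13 (Function('p')(g) = Add(-3, Pow(-4, 2)) = Add(-3, 16) = 13)
X = 66 (X = Add(-25, Mul(7, 13)) = Add(-25, 91) = 66)
Function('d')(M) = Rational(-1, 14) (Function('d')(M) = Pow(Add(-25, 11), -1) = Pow(-14, -1) = Rational(-1, 14))
Mul(-1, Function('d')(X)) = Mul(-1, Rational(-1, 14)) = Rational(1, 14)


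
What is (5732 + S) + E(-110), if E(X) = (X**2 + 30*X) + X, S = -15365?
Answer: -943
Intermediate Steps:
E(X) = X**2 + 31*X
(5732 + S) + E(-110) = (5732 - 15365) - 110*(31 - 110) = -9633 - 110*(-79) = -9633 + 8690 = -943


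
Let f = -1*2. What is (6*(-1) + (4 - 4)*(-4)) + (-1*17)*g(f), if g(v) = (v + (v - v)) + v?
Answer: 62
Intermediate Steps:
f = -2
g(v) = 2*v (g(v) = (v + 0) + v = v + v = 2*v)
(6*(-1) + (4 - 4)*(-4)) + (-1*17)*g(f) = (6*(-1) + (4 - 4)*(-4)) + (-1*17)*(2*(-2)) = (-6 + 0*(-4)) - 17*(-4) = (-6 + 0) + 68 = -6 + 68 = 62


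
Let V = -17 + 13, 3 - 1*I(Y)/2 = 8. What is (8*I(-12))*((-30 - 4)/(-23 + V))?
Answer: -2720/27 ≈ -100.74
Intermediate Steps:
I(Y) = -10 (I(Y) = 6 - 2*8 = 6 - 16 = -10)
V = -4
(8*I(-12))*((-30 - 4)/(-23 + V)) = (8*(-10))*((-30 - 4)/(-23 - 4)) = -(-2720)/(-27) = -(-2720)*(-1)/27 = -80*34/27 = -2720/27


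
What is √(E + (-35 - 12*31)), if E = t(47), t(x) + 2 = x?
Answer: I*√362 ≈ 19.026*I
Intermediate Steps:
t(x) = -2 + x
E = 45 (E = -2 + 47 = 45)
√(E + (-35 - 12*31)) = √(45 + (-35 - 12*31)) = √(45 + (-35 - 372)) = √(45 - 407) = √(-362) = I*√362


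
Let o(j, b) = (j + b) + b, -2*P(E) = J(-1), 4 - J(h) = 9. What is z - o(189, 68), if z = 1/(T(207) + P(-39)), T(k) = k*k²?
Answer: -5765334573/17739491 ≈ -325.00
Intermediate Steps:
J(h) = -5 (J(h) = 4 - 1*9 = 4 - 9 = -5)
P(E) = 5/2 (P(E) = -½*(-5) = 5/2)
T(k) = k³
z = 2/17739491 (z = 1/(207³ + 5/2) = 1/(8869743 + 5/2) = 1/(17739491/2) = 2/17739491 ≈ 1.1274e-7)
o(j, b) = j + 2*b (o(j, b) = (b + j) + b = j + 2*b)
z - o(189, 68) = 2/17739491 - (189 + 2*68) = 2/17739491 - (189 + 136) = 2/17739491 - 1*325 = 2/17739491 - 325 = -5765334573/17739491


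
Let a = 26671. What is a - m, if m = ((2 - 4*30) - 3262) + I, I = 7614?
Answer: 22437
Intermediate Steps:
m = 4234 (m = ((2 - 4*30) - 3262) + 7614 = ((2 - 120) - 3262) + 7614 = (-118 - 3262) + 7614 = -3380 + 7614 = 4234)
a - m = 26671 - 1*4234 = 26671 - 4234 = 22437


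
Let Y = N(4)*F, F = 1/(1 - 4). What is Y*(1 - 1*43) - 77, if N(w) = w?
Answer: -21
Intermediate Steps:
F = -1/3 (F = 1/(-3) = -1/3 ≈ -0.33333)
Y = -4/3 (Y = 4*(-1/3) = -4/3 ≈ -1.3333)
Y*(1 - 1*43) - 77 = -4*(1 - 1*43)/3 - 77 = -4*(1 - 43)/3 - 77 = -4/3*(-42) - 77 = 56 - 77 = -21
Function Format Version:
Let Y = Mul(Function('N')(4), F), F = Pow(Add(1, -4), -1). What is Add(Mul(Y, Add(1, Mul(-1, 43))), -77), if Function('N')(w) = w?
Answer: -21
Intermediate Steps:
F = Rational(-1, 3) (F = Pow(-3, -1) = Rational(-1, 3) ≈ -0.33333)
Y = Rational(-4, 3) (Y = Mul(4, Rational(-1, 3)) = Rational(-4, 3) ≈ -1.3333)
Add(Mul(Y, Add(1, Mul(-1, 43))), -77) = Add(Mul(Rational(-4, 3), Add(1, Mul(-1, 43))), -77) = Add(Mul(Rational(-4, 3), Add(1, -43)), -77) = Add(Mul(Rational(-4, 3), -42), -77) = Add(56, -77) = -21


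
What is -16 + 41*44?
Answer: 1788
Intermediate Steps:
-16 + 41*44 = -16 + 1804 = 1788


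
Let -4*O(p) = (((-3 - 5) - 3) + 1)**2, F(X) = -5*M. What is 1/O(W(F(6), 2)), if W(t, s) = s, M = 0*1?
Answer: -1/25 ≈ -0.040000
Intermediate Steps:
M = 0
F(X) = 0 (F(X) = -5*0 = 0)
O(p) = -25 (O(p) = -(((-3 - 5) - 3) + 1)**2/4 = -((-8 - 3) + 1)**2/4 = -(-11 + 1)**2/4 = -1/4*(-10)**2 = -1/4*100 = -25)
1/O(W(F(6), 2)) = 1/(-25) = -1/25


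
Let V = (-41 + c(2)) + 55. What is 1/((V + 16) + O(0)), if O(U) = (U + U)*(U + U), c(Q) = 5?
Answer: 1/35 ≈ 0.028571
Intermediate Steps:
O(U) = 4*U² (O(U) = (2*U)*(2*U) = 4*U²)
V = 19 (V = (-41 + 5) + 55 = -36 + 55 = 19)
1/((V + 16) + O(0)) = 1/((19 + 16) + 4*0²) = 1/(35 + 4*0) = 1/(35 + 0) = 1/35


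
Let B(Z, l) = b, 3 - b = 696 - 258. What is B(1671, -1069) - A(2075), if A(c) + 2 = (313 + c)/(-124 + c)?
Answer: -847171/1951 ≈ -434.22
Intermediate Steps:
b = -435 (b = 3 - (696 - 258) = 3 - 1*438 = 3 - 438 = -435)
B(Z, l) = -435
A(c) = -2 + (313 + c)/(-124 + c)
B(1671, -1069) - A(2075) = -435 - (561 - 1*2075)/(-124 + 2075) = -435 - (561 - 2075)/1951 = -435 - (-1514)/1951 = -435 - 1*(-1514/1951) = -435 + 1514/1951 = -847171/1951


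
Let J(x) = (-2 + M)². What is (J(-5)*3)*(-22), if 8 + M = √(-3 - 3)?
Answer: -6204 + 1320*I*√6 ≈ -6204.0 + 3233.3*I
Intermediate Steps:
M = -8 + I*√6 (M = -8 + √(-3 - 3) = -8 + √(-6) = -8 + I*√6 ≈ -8.0 + 2.4495*I)
J(x) = (-10 + I*√6)² (J(x) = (-2 + (-8 + I*√6))² = (-10 + I*√6)²)
(J(-5)*3)*(-22) = ((10 - I*√6)²*3)*(-22) = (3*(10 - I*√6)²)*(-22) = -66*(10 - I*√6)²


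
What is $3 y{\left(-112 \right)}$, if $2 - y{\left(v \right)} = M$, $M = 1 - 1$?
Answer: $6$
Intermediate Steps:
$M = 0$
$y{\left(v \right)} = 2$ ($y{\left(v \right)} = 2 - 0 = 2 + 0 = 2$)
$3 y{\left(-112 \right)} = 3 \cdot 2 = 6$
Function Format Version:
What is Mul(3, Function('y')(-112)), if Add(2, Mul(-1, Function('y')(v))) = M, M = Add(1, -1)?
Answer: 6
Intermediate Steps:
M = 0
Function('y')(v) = 2 (Function('y')(v) = Add(2, Mul(-1, 0)) = Add(2, 0) = 2)
Mul(3, Function('y')(-112)) = Mul(3, 2) = 6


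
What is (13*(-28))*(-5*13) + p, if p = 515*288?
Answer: 171980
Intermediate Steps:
p = 148320
(13*(-28))*(-5*13) + p = (13*(-28))*(-5*13) + 148320 = -364*(-65) + 148320 = 23660 + 148320 = 171980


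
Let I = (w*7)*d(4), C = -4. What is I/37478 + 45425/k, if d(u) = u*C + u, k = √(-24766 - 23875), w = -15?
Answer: 90/2677 - 45425*I*√48641/48641 ≈ 0.03362 - 205.97*I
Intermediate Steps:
k = I*√48641 (k = √(-48641) = I*√48641 ≈ 220.55*I)
d(u) = -3*u (d(u) = u*(-4) + u = -4*u + u = -3*u)
I = 1260 (I = (-15*7)*(-3*4) = -105*(-12) = 1260)
I/37478 + 45425/k = 1260/37478 + 45425/((I*√48641)) = 1260*(1/37478) + 45425*(-I*√48641/48641) = 90/2677 - 45425*I*√48641/48641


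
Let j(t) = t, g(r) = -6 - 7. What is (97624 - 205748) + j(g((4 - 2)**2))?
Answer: -108137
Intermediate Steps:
g(r) = -13
(97624 - 205748) + j(g((4 - 2)**2)) = (97624 - 205748) - 13 = -108124 - 13 = -108137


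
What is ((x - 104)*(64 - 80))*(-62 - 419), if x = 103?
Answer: -7696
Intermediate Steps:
((x - 104)*(64 - 80))*(-62 - 419) = ((103 - 104)*(64 - 80))*(-62 - 419) = -1*(-16)*(-481) = 16*(-481) = -7696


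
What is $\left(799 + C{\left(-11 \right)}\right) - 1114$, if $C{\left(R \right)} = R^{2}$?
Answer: $-194$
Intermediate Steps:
$\left(799 + C{\left(-11 \right)}\right) - 1114 = \left(799 + \left(-11\right)^{2}\right) - 1114 = \left(799 + 121\right) - 1114 = 920 - 1114 = -194$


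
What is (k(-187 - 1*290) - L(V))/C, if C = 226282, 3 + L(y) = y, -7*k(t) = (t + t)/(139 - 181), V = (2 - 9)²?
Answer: -2413/11087818 ≈ -0.00021763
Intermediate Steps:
V = 49 (V = (-7)² = 49)
k(t) = t/147 (k(t) = -(t + t)/(7*(139 - 181)) = -2*t/(7*(-42)) = -2*t*(-1)/(7*42) = -(-1)*t/147 = t/147)
L(y) = -3 + y
(k(-187 - 1*290) - L(V))/C = ((-187 - 1*290)/147 - (-3 + 49))/226282 = ((-187 - 290)/147 - 1*46)*(1/226282) = ((1/147)*(-477) - 46)*(1/226282) = (-159/49 - 46)*(1/226282) = -2413/49*1/226282 = -2413/11087818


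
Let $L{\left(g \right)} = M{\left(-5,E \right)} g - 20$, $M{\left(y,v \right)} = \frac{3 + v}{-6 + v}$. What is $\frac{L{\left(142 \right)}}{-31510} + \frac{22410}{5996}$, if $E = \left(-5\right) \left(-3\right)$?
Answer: $\frac{176139039}{47233490} \approx 3.7291$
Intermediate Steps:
$E = 15$
$M{\left(y,v \right)} = \frac{3 + v}{-6 + v}$
$L{\left(g \right)} = -20 + 2 g$ ($L{\left(g \right)} = \frac{3 + 15}{-6 + 15} g - 20 = \frac{1}{9} \cdot 18 g - 20 = 2 g - 20 = -20 + 2 g$)
$\frac{L{\left(142 \right)}}{-31510} + \frac{22410}{5996} = \frac{-20 + 2 \cdot 142}{-31510} + \frac{22410}{5996} = \left(-20 + 284\right) \left(- \frac{1}{31510}\right) + 22410 \cdot \frac{1}{5996} = 264 \left(- \frac{1}{31510}\right) + \frac{11205}{2998} = - \frac{132}{15755} + \frac{11205}{2998} = \frac{176139039}{47233490}$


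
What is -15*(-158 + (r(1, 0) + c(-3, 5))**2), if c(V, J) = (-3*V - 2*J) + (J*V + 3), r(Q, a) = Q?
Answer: 210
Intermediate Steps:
c(V, J) = 3 - 3*V - 2*J + J*V (c(V, J) = (-3*V - 2*J) + (3 + J*V) = 3 - 3*V - 2*J + J*V)
-15*(-158 + (r(1, 0) + c(-3, 5))**2) = -15*(-158 + (1 + (3 - 3*(-3) - 2*5 + 5*(-3)))**2) = -15*(-158 + (1 + (3 + 9 - 10 - 15))**2) = -15*(-158 + (1 - 13)**2) = -15*(-158 + (-12)**2) = -15*(-158 + 144) = -15*(-14) = 210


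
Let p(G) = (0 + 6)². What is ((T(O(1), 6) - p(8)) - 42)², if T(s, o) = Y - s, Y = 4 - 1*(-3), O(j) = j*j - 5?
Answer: 4489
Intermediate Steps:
p(G) = 36 (p(G) = 6² = 36)
O(j) = -5 + j² (O(j) = j² - 5 = -5 + j²)
Y = 7 (Y = 4 + 3 = 7)
T(s, o) = 7 - s
((T(O(1), 6) - p(8)) - 42)² = (((7 - (-5 + 1²)) - 1*36) - 42)² = (((7 - (-5 + 1)) - 36) - 42)² = (((7 - 1*(-4)) - 36) - 42)² = (((7 + 4) - 36) - 42)² = ((11 - 36) - 42)² = (-25 - 42)² = (-67)² = 4489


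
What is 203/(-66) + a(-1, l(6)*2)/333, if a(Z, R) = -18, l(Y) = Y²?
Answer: -7643/2442 ≈ -3.1298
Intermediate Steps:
203/(-66) + a(-1, l(6)*2)/333 = 203/(-66) - 18/333 = 203*(-1/66) - 18*1/333 = -203/66 - 2/37 = -7643/2442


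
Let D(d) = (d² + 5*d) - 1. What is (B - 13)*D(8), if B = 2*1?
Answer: -1133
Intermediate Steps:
B = 2
D(d) = -1 + d² + 5*d
(B - 13)*D(8) = (2 - 13)*(-1 + 8² + 5*8) = -11*(-1 + 64 + 40) = -11*103 = -1133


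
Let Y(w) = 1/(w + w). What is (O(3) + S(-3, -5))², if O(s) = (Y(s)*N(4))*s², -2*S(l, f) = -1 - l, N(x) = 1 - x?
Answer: 121/4 ≈ 30.250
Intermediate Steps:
S(l, f) = ½ + l/2 (S(l, f) = -(-1 - l)/2 = ½ + l/2)
Y(w) = 1/(2*w)
O(s) = -3*s/2 (O(s) = ((1/(2*s))*(1 - 1*4))*s² = ((1/(2*s))*(1 - 4))*s² = ((1/(2*s))*(-3))*s² = (-3/(2*s))*s² = -3*s/2)
(O(3) + S(-3, -5))² = (-3/2*3 + (½ + (½)*(-3)))² = (-9/2 + (½ - 3/2))² = (-9/2 - 1)² = (-11/2)² = 121/4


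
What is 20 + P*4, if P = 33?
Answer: 152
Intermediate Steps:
20 + P*4 = 20 + 33*4 = 20 + 132 = 152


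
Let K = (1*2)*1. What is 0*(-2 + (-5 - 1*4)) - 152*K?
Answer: -304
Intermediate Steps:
K = 2 (K = 2*1 = 2)
0*(-2 + (-5 - 1*4)) - 152*K = 0*(-2 + (-5 - 1*4)) - 152*2 = 0*(-2 + (-5 - 4)) - 304 = 0*(-2 - 9) - 304 = 0*(-11) - 304 = 0 - 304 = -304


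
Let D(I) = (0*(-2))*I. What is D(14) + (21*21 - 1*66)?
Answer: 375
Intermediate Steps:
D(I) = 0 (D(I) = 0*I = 0)
D(14) + (21*21 - 1*66) = 0 + (21*21 - 1*66) = 0 + (441 - 66) = 0 + 375 = 375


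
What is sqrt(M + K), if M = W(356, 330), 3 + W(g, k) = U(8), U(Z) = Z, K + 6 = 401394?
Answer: sqrt(401393) ≈ 633.56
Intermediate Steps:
K = 401388 (K = -6 + 401394 = 401388)
W(g, k) = 5 (W(g, k) = -3 + 8 = 5)
M = 5
sqrt(M + K) = sqrt(5 + 401388) = sqrt(401393)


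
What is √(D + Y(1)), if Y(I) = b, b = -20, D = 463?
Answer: √443 ≈ 21.048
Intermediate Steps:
Y(I) = -20
√(D + Y(1)) = √(463 - 20) = √443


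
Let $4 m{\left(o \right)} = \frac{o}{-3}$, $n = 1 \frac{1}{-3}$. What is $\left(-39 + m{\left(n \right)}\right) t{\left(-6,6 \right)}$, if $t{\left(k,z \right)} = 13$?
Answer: $- \frac{18239}{36} \approx -506.64$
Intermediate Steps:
$n = - \frac{1}{3}$ ($n = 1 \left(- \frac{1}{3}\right) = - \frac{1}{3} \approx -0.33333$)
$m{\left(o \right)} = - \frac{o}{12}$ ($m{\left(o \right)} = \frac{o \frac{1}{-3}}{4} = \frac{o \left(- \frac{1}{3}\right)}{4} = \frac{\left(- \frac{1}{3}\right) o}{4} = - \frac{o}{12}$)
$\left(-39 + m{\left(n \right)}\right) t{\left(-6,6 \right)} = \left(-39 - - \frac{1}{36}\right) 13 = \left(-39 + \frac{1}{36}\right) 13 = \left(- \frac{1403}{36}\right) 13 = - \frac{18239}{36}$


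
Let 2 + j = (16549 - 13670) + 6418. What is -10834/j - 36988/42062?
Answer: -399751584/195483145 ≈ -2.0449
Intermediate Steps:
j = 9295 (j = -2 + ((16549 - 13670) + 6418) = -2 + (2879 + 6418) = -2 + 9297 = 9295)
-10834/j - 36988/42062 = -10834/9295 - 36988/42062 = -10834*1/9295 - 36988*1/42062 = -10834/9295 - 18494/21031 = -399751584/195483145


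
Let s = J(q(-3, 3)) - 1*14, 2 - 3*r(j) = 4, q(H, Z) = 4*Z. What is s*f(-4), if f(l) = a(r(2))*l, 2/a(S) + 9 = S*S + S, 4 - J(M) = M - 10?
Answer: -864/83 ≈ -10.410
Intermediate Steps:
J(M) = 14 - M (J(M) = 4 - (M - 10) = 4 - (-10 + M) = 4 + (10 - M) = 14 - M)
r(j) = -⅔ (r(j) = ⅔ - ⅓*4 = ⅔ - 4/3 = -⅔)
a(S) = 2/(-9 + S + S²) (a(S) = 2/(-9 + (S*S + S)) = 2/(-9 + (S² + S)) = 2/(-9 + (S + S²)) = 2/(-9 + S + S²))
f(l) = -18*l/83 (f(l) = (2/(-9 - ⅔ + (-⅔)²))*l = (2/(-9 - ⅔ + 4/9))*l = (2/(-83/9))*l = (2*(-9/83))*l = -18*l/83)
s = -12 (s = (14 - 4*3) - 1*14 = (14 - 1*12) - 14 = (14 - 12) - 14 = 2 - 14 = -12)
s*f(-4) = -(-216)*(-4)/83 = -12*72/83 = -864/83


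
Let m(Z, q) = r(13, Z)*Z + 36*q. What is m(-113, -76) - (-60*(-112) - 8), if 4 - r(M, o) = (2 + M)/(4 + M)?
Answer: -166605/17 ≈ -9800.3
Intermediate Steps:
r(M, o) = 4 - (2 + M)/(4 + M)
m(Z, q) = 36*q + 53*Z/17 (m(Z, q) = ((14 + 3*13)/(4 + 13))*Z + 36*q = ((14 + 39)/17)*Z + 36*q = ((1/17)*53)*Z + 36*q = 53*Z/17 + 36*q = 36*q + 53*Z/17)
m(-113, -76) - (-60*(-112) - 8) = (36*(-76) + (53/17)*(-113)) - (-60*(-112) - 8) = (-2736 - 5989/17) - (6720 - 8) = -52501/17 - 1*6712 = -52501/17 - 6712 = -166605/17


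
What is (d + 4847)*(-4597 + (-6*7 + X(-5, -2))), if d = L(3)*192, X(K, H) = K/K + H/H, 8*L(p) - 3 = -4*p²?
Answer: -18803035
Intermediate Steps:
L(p) = 3/8 - p²/2 (L(p) = 3/8 + (-4*p²)/8 = 3/8 - p²/2)
X(K, H) = 2 (X(K, H) = 1 + 1 = 2)
d = -792 (d = (3/8 - ½*3²)*192 = (3/8 - ½*9)*192 = (3/8 - 9/2)*192 = -33/8*192 = -792)
(d + 4847)*(-4597 + (-6*7 + X(-5, -2))) = (-792 + 4847)*(-4597 + (-6*7 + 2)) = 4055*(-4597 + (-42 + 2)) = 4055*(-4597 - 40) = 4055*(-4637) = -18803035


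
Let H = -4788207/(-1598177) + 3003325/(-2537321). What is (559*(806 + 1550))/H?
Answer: 2670283600199622134/3674686617461 ≈ 7.2667e+5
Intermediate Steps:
H = 7349373234922/4055088063817 (H = -4788207*(-1/1598177) + 3003325*(-1/2537321) = 4788207/1598177 - 3003325/2537321 = 7349373234922/4055088063817 ≈ 1.8124)
(559*(806 + 1550))/H = (559*(806 + 1550))/(7349373234922/4055088063817) = (559*2356)*(4055088063817/7349373234922) = 1317004*(4055088063817/7349373234922) = 2670283600199622134/3674686617461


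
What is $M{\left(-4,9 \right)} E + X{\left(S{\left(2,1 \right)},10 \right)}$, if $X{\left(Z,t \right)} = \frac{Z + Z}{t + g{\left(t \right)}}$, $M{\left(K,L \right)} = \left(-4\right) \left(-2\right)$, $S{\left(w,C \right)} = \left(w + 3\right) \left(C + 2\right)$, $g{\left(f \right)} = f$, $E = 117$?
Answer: $\frac{1875}{2} \approx 937.5$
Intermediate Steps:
$S{\left(w,C \right)} = \left(2 + C\right) \left(3 + w\right)$ ($S{\left(w,C \right)} = \left(3 + w\right) \left(2 + C\right) = \left(2 + C\right) \left(3 + w\right)$)
$M{\left(K,L \right)} = 8$
$X{\left(Z,t \right)} = \frac{Z}{t}$ ($X{\left(Z,t \right)} = \frac{Z + Z}{t + t} = \frac{2 Z}{2 t} = 2 Z \frac{1}{2 t} = \frac{Z}{t}$)
$M{\left(-4,9 \right)} E + X{\left(S{\left(2,1 \right)},10 \right)} = 8 \cdot 117 + \frac{6 + 2 \cdot 2 + 3 \cdot 1 + 1 \cdot 2}{10} = 936 + \left(6 + 4 + 3 + 2\right) \frac{1}{10} = 936 + 15 \cdot \frac{1}{10} = 936 + \frac{3}{2} = \frac{1875}{2}$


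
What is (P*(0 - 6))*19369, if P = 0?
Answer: 0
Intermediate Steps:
(P*(0 - 6))*19369 = (0*(0 - 6))*19369 = (0*(-6))*19369 = 0*19369 = 0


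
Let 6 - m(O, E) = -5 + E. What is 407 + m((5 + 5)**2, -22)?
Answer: 440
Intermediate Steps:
m(O, E) = 11 - E (m(O, E) = 6 - (-5 + E) = 6 + (5 - E) = 11 - E)
407 + m((5 + 5)**2, -22) = 407 + (11 - 1*(-22)) = 407 + (11 + 22) = 407 + 33 = 440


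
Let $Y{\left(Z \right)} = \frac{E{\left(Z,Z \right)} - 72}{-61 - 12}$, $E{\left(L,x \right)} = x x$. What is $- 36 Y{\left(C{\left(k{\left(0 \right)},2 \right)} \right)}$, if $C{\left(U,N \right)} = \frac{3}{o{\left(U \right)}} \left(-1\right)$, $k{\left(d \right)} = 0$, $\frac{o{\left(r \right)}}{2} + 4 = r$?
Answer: $- \frac{567}{16} \approx -35.438$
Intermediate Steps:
$o{\left(r \right)} = -8 + 2 r$
$E{\left(L,x \right)} = x^{2}$
$C{\left(U,N \right)} = - \frac{3}{-8 + 2 U}$ ($C{\left(U,N \right)} = \frac{3}{-8 + 2 U} \left(-1\right) = - \frac{3}{-8 + 2 U}$)
$Y{\left(Z \right)} = \frac{72}{73} - \frac{Z^{2}}{73}$ ($Y{\left(Z \right)} = \frac{Z^{2} - 72}{-61 - 12} = \frac{-72 + Z^{2}}{-73} = \left(-72 + Z^{2}\right) \left(- \frac{1}{73}\right) = \frac{72}{73} - \frac{Z^{2}}{73}$)
$- 36 Y{\left(C{\left(k{\left(0 \right)},2 \right)} \right)} = - 36 \left(\frac{72}{73} - \frac{\left(- \frac{3}{-8 + 2 \cdot 0}\right)^{2}}{73}\right) = - 36 \left(\frac{72}{73} - \frac{\left(- \frac{3}{-8 + 0}\right)^{2}}{73}\right) = - 36 \left(\frac{72}{73} - \frac{\left(- \frac{3}{-8}\right)^{2}}{73}\right) = - 36 \left(\frac{72}{73} - \frac{\left(\left(-3\right) \left(- \frac{1}{8}\right)\right)^{2}}{73}\right) = - 36 \left(\frac{72}{73} - \frac{\left(\frac{3}{8}\right)^{2}}{73}\right) = - 36 \left(\frac{72}{73} - \frac{9}{4672}\right) = \left(-36\right) \frac{63}{64} = - \frac{567}{16}$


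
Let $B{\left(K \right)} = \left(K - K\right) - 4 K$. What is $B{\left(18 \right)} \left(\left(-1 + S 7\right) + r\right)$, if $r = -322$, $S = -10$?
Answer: $28296$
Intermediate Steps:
$B{\left(K \right)} = - 4 K$ ($B{\left(K \right)} = 0 - 4 K = - 4 K$)
$B{\left(18 \right)} \left(\left(-1 + S 7\right) + r\right) = \left(-4\right) 18 \left(\left(-1 - 70\right) - 322\right) = - 72 \left(\left(-1 - 70\right) - 322\right) = - 72 \left(-71 - 322\right) = \left(-72\right) \left(-393\right) = 28296$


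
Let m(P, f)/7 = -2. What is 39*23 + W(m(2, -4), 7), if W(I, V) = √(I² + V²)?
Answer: 897 + 7*√5 ≈ 912.65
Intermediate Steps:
m(P, f) = -14 (m(P, f) = 7*(-2) = -14)
39*23 + W(m(2, -4), 7) = 39*23 + √((-14)² + 7²) = 897 + √(196 + 49) = 897 + √245 = 897 + 7*√5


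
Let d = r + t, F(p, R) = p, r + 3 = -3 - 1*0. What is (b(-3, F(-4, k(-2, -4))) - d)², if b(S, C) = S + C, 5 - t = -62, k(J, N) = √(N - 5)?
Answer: 4624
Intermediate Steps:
k(J, N) = √(-5 + N)
t = 67 (t = 5 - 1*(-62) = 5 + 62 = 67)
r = -6 (r = -3 + (-3 - 1*0) = -3 + (-3 + 0) = -3 - 3 = -6)
b(S, C) = C + S
d = 61 (d = -6 + 67 = 61)
(b(-3, F(-4, k(-2, -4))) - d)² = ((-4 - 3) - 1*61)² = (-7 - 61)² = (-68)² = 4624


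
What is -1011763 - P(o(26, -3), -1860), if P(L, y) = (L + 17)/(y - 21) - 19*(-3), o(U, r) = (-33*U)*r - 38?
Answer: -634410289/627 ≈ -1.0118e+6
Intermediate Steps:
o(U, r) = -38 - 33*U*r (o(U, r) = -33*U*r - 38 = -38 - 33*U*r)
P(L, y) = 57 + (17 + L)/(-21 + y) (P(L, y) = (17 + L)/(-21 + y) + 57 = 57 + (17 + L)/(-21 + y))
-1011763 - P(o(26, -3), -1860) = -1011763 - (-1180 + (-38 - 33*26*(-3)) + 57*(-1860))/(-21 - 1860) = -1011763 - (-1180 + (-38 + 2574) - 106020)/(-1881) = -1011763 - (-1)*(-1180 + 2536 - 106020)/1881 = -1011763 - (-1)*(-104664)/1881 = -1011763 - 1*34888/627 = -1011763 - 34888/627 = -634410289/627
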